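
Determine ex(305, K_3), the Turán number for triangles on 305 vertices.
ex(305, K_3) = ⌊305^2/4⌋ = 23256

Mantel (1907): a triangle-free graph on n vertices has at most ⌊n^2/4⌋ edges, with equality for the complete bipartite graph K_{⌊n/2⌋, ⌈n/2⌉}. For n = 305: ⌊305^2/4⌋ = ⌊93025/4⌋ = 23256. The extremal graph is K_{152, 153}, which has 152·153 = 23256 edges.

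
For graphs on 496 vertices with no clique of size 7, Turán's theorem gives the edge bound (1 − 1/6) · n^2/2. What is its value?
Turán density bound = (5/6) · 496^2/2 = 307520/3 ≈ 102506.6667

Turán's theorem: ex(n, K_{r+1}) is achieved by the complete r-partite Turán graph T(n, r) with parts as balanced as possible, and is at most (1 − 1/r) · n^2/2. For r = 6, n = 496: the density bound is (5/6) · 246016/2 = 307520/3 ≈ 102506.6667. The integer-valued extremum is e(T(496, 6)) = 102506, which is strictly less than the density bound 307520/3 since 6 ∤ 496 (the parts of T(496, 6) cannot all be equal).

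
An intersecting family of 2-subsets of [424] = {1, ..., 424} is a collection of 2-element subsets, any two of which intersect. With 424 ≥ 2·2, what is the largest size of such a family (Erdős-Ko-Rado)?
max |F| = C(423, 1) = 423

Erdős-Ko-Rado (1961): when n ≥ 2k, max |F| = C(n−1, k−1). The bound is attained by the star {A : i ∈ A} for any fixed i ∈ [n]. Here C(424−1, 2−1) = C(423, 1) = 423.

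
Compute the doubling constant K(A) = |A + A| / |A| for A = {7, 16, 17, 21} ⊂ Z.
K = |A + A| / |A| = 10/4 = 5/2

Enumerate A + A = {a + b : a, b ∈ A}. With |A| = 4, there are |A|^2 = 16 ordered sum pairs; collecting distinct values, A + A = {14, 23, 24, 28, 32, 33, 34, 37, 38, 42}, so |A + A| = 10. Thus K = 10/4 = 5/2. For comparison, the minimum possible |A + A| over all 4-element sets is 2·4 − 1 = 7 (so min K = 7/4), attained only by arithmetic progressions.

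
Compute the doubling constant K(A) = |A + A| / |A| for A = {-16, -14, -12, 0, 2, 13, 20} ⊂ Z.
K = |A + A| / |A| = 24/7

Enumerate A + A = {a + b : a, b ∈ A}. With |A| = 7, there are |A|^2 = 49 ordered sum pairs; collecting distinct values, A + A = {-32, -30, -28, -26, -24, -16, -14, -12, -10, -3, -1, 0, 1, 2, 4, 6, 8, 13, 15, 20, 22, 26, 33, 40}, so |A + A| = 24. Thus K = 24/7. For comparison, the minimum possible |A + A| over all 7-element sets is 2·7 − 1 = 13 (so min K = 13/7), attained only by arithmetic progressions.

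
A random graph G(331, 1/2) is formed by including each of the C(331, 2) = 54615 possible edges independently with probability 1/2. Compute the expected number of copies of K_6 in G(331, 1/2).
E[# K_6] = C(331, 6) · (1/2)^C(6, 2) = 1745197296766 / 2^15 = 872598648383/16384 ≈ 53259194.847595

For each 6-subset S of vertices (there are C(331, 6) = 1745197296766 such S), let X_S = 1 if S induces a K_6 (all C(6, 2) = 15 edges present). Then P(X_S = 1) = (1/2)^15 = 1/32768. By linearity of expectation, E[# K_6] = C(331, 6) · (1/2)^15 = 1745197296766 / 32768 = 872598648383/16384 ≈ 53259194.847595.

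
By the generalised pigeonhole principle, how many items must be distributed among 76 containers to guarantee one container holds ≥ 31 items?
n = (31 − 1)·76 + 1 = 2281

By the generalised pigeonhole principle, to guarantee some box contains ≥ r objects we need more than (r − 1) · k objects total. Threshold: n = (r − 1) · k + 1. With r = 31 and k = 76: n = 30 · 76 + 1 = 2280 + 1 = 2281. For n = 2280 = 30 · 76, we can put exactly 30 objects in every box, avoiding 31 in any single one — so 2281 is tight.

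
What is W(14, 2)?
W(14, 2) = 14 + 1 = 15

A 2-term AP is any pair of integers, so a monochromatic 2-AP exists iff some colour is used at least twice. With 14 colours, the colouring i ↦ i on {1, ..., 14} uses each colour once, avoiding any monochromatic pair, so W(14, 2) > 14. For {1, ..., 15}, pigeonhole forces two integers of the same colour, which form a monochromatic 2-AP. Hence W(14, 2) = 15.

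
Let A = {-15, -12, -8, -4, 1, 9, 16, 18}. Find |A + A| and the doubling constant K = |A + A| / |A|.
K = |A + A| / |A| = 32/8 = 4

Enumerate A + A = {a + b : a, b ∈ A}. With |A| = 8, there are |A|^2 = 64 ordered sum pairs; collecting distinct values, A + A = {-30, -27, -24, -23, -20, -19, -16, -14, -12, -11, -8, -7, -6, -3, 1, 2, 3, 4, 5, 6, 8, 10, 12, 14, 17, 18, 19, 25, 27, 32, 34, 36}, so |A + A| = 32. Thus K = 32/8 = 4. For comparison, the minimum possible |A + A| over all 8-element sets is 2·8 − 1 = 15 (so min K = 15/8), attained only by arithmetic progressions.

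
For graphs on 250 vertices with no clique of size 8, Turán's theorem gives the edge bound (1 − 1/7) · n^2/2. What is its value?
Turán density bound = (6/7) · 250^2/2 = 187500/7 ≈ 26785.7143

Turán's theorem: ex(n, K_{r+1}) is achieved by the complete r-partite Turán graph T(n, r) with parts as balanced as possible, and is at most (1 − 1/r) · n^2/2. For r = 7, n = 250: the density bound is (6/7) · 62500/2 = 187500/7 ≈ 26785.7143. The integer-valued extremum is e(T(250, 7)) = 26785, which is strictly less than the density bound 187500/7 since 7 ∤ 250 (the parts of T(250, 7) cannot all be equal).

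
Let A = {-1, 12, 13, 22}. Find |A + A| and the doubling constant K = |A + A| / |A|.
K = |A + A| / |A| = 10/4 = 5/2

Enumerate A + A = {a + b : a, b ∈ A}. With |A| = 4, there are |A|^2 = 16 ordered sum pairs; collecting distinct values, A + A = {-2, 11, 12, 21, 24, 25, 26, 34, 35, 44}, so |A + A| = 10. Thus K = 10/4 = 5/2. For comparison, the minimum possible |A + A| over all 4-element sets is 2·4 − 1 = 7 (so min K = 7/4), attained only by arithmetic progressions.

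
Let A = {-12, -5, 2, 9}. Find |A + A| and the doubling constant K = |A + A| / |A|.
K = |A + A| / |A| = 7/4

Enumerate A + A = {a + b : a, b ∈ A}. With |A| = 4, there are |A|^2 = 16 ordered sum pairs; collecting distinct values, A + A = {-24, -17, -10, -3, 4, 11, 18}, so |A + A| = 7. Thus K = 7/4. Here |A + A| = 2|A| − 1 = 7, the minimum possible — so K = 7/4 is minimal, which holds iff A is an arithmetic progression.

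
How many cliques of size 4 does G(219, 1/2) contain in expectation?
E[# K_4] = C(219, 4) · (1/2)^C(4, 2) = 93240126 / 2^6 = 46620063/32 = 1456876.96875

For each 4-subset S of vertices (there are C(219, 4) = 93240126 such S), let X_S = 1 if S induces a K_4 (all C(4, 2) = 6 edges present). Then P(X_S = 1) = (1/2)^6 = 1/64. By linearity of expectation, E[# K_4] = C(219, 4) · (1/2)^6 = 93240126 / 64 = 46620063/32 = 1456876.96875.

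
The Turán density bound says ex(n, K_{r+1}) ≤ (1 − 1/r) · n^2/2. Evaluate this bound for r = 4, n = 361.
Turán density bound = (3/4) · 361^2/2 = 390963/8 ≈ 48870.375

Turán's theorem: ex(n, K_{r+1}) is achieved by the complete r-partite Turán graph T(n, r) with parts as balanced as possible, and is at most (1 − 1/r) · n^2/2. For r = 4, n = 361: the density bound is (3/4) · 130321/2 = 390963/8 ≈ 48870.375. The integer-valued extremum is e(T(361, 4)) = 48870, which is strictly less than the density bound 390963/8 since 4 ∤ 361 (the parts of T(361, 4) cannot all be equal).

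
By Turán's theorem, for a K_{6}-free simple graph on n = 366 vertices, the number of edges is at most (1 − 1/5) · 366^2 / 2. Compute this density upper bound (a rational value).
Turán density bound = (4/5) · 366^2/2 = 267912/5 ≈ 53582.4

Turán's theorem: ex(n, K_{r+1}) is achieved by the complete r-partite Turán graph T(n, r) with parts as balanced as possible, and is at most (1 − 1/r) · n^2/2. For r = 5, n = 366: the density bound is (4/5) · 133956/2 = 267912/5 ≈ 53582.4. The integer-valued extremum is e(T(366, 5)) = 53582, which is strictly less than the density bound 267912/5 since 5 ∤ 366 (the parts of T(366, 5) cannot all be equal).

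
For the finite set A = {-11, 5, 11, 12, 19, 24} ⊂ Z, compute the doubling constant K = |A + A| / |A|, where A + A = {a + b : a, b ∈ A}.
K = |A + A| / |A| = 20/6 = 10/3

Enumerate A + A = {a + b : a, b ∈ A}. With |A| = 6, there are |A|^2 = 36 ordered sum pairs; collecting distinct values, A + A = {-22, -6, 0, 1, 8, 10, 13, 16, 17, 22, 23, 24, 29, 30, 31, 35, 36, 38, 43, 48}, so |A + A| = 20. Thus K = 20/6 = 10/3. For comparison, the minimum possible |A + A| over all 6-element sets is 2·6 − 1 = 11 (so min K = 11/6), attained only by arithmetic progressions.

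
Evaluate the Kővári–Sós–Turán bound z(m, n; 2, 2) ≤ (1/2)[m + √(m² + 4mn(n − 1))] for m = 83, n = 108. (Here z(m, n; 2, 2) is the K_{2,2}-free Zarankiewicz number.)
z(83, 108; 2, 2) ≤ (1/2)[83 + √(83² + 4·83·108·107)] = (1/2)[83 + √3843481] = 1021.7399

Kővári–Sós–Turán: let r_1, ..., r_83 be the row sums and z = Σ r_i the total number of 1s. Each pair of columns can share at most one row with both entries 1 (else a 2×2 all-ones block appears), so Σ_i C(r_i, 2) ≤ C(108, 2) = 5778. By convexity Σ_i C(r_i, 2) ≥ 83·C(z/83, 2) = z(z − 83)/(2·83), giving z² − 83z − 83·108·107 ≤ 0 and hence z ≤ (1/2)[83 + √(6889 + 4·959148)] = (1/2)[83 + √3843481] ≈ (1/2)(83 + 1960.4798) = 1021.7399.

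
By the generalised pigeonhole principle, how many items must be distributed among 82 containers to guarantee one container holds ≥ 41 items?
n = (41 − 1)·82 + 1 = 3281

By the generalised pigeonhole principle, to guarantee some box contains ≥ r objects we need more than (r − 1) · k objects total. Threshold: n = (r − 1) · k + 1. With r = 41 and k = 82: n = 40 · 82 + 1 = 3280 + 1 = 3281. For n = 3280 = 40 · 82, we can put exactly 40 objects in every box, avoiding 41 in any single one — so 3281 is tight.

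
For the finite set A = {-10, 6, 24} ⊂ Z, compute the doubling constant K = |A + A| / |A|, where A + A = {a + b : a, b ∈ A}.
K = |A + A| / |A| = 6/3 = 2

Enumerate A + A = {a + b : a, b ∈ A}. With |A| = 3, there are |A|^2 = 9 ordered sum pairs; collecting distinct values, A + A = {-20, -4, 12, 14, 30, 48}, so |A + A| = 6. Thus K = 6/3 = 2. For comparison, the minimum possible |A + A| over all 3-element sets is 2·3 − 1 = 5 (so min K = 5/3), attained only by arithmetic progressions.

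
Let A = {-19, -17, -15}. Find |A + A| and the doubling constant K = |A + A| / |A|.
K = |A + A| / |A| = 5/3

Enumerate A + A = {a + b : a, b ∈ A}. With |A| = 3, there are |A|^2 = 9 ordered sum pairs; collecting distinct values, A + A = {-38, -36, -34, -32, -30}, so |A + A| = 5. Thus K = 5/3. Here |A + A| = 2|A| − 1 = 5, the minimum possible — so K = 5/3 is minimal, which holds iff A is an arithmetic progression.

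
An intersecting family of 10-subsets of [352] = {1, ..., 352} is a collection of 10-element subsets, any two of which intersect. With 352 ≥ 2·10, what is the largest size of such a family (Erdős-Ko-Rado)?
max |F| = C(351, 9) = 200952785309715075

Erdős-Ko-Rado (1961): when n ≥ 2k, max |F| = C(n−1, k−1). The bound is attained by the star {A : i ∈ A} for any fixed i ∈ [n]. Here C(352−1, 10−1) = C(351, 9) = 200952785309715075.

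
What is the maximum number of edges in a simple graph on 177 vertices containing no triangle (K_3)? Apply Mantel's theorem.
ex(177, K_3) = ⌊177^2/4⌋ = 7832

Mantel (1907): a triangle-free graph on n vertices has at most ⌊n^2/4⌋ edges, with equality for the complete bipartite graph K_{⌊n/2⌋, ⌈n/2⌉}. For n = 177: ⌊177^2/4⌋ = ⌊31329/4⌋ = 7832. The extremal graph is K_{88, 89}, which has 88·89 = 7832 edges.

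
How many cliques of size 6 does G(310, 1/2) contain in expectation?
E[# K_6] = C(310, 6) · (1/2)^C(6, 2) = 1174080931485 / 2^15 ≈ 35830106.551666

For each 6-subset S of vertices (there are C(310, 6) = 1174080931485 such S), let X_S = 1 if S induces a K_6 (all C(6, 2) = 15 edges present). Then P(X_S = 1) = (1/2)^15 = 1/32768. By linearity of expectation, E[# K_6] = C(310, 6) · (1/2)^15 = 1174080931485 / 32768 ≈ 35830106.551666.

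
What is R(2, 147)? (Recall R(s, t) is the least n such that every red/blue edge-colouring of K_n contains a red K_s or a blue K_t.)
R(2, 147) = 147

R(2, k) = k for all k ≥ 2: in a 2-colouring of K_k, either some edge is red (a red K_2) or all edges are blue (a blue K_k). And K_{146} coloured all-blue has no blue K_147, so R(2, 147) > 146. Hence R(2, 147) = 147.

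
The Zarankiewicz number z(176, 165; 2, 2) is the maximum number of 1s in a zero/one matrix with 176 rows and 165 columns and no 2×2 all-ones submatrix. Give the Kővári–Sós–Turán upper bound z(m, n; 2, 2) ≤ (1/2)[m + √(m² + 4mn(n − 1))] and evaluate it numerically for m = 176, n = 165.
z(176, 165; 2, 2) ≤ (1/2)[176 + √(176² + 4·176·165·164)] = (1/2)[176 + √19081216] = 2272.1026

Kővári–Sós–Turán: let r_1, ..., r_176 be the row sums and z = Σ r_i the total number of 1s. Each pair of columns can share at most one row with both entries 1 (else a 2×2 all-ones block appears), so Σ_i C(r_i, 2) ≤ C(165, 2) = 13530. By convexity Σ_i C(r_i, 2) ≥ 176·C(z/176, 2) = z(z − 176)/(2·176), giving z² − 176z − 176·165·164 ≤ 0 and hence z ≤ (1/2)[176 + √(30976 + 4·4762560)] = (1/2)[176 + √19081216] ≈ (1/2)(176 + 4368.2051) = 2272.1026.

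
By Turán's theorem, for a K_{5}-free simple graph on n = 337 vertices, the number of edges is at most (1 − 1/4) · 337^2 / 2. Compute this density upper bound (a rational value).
Turán density bound = (3/4) · 337^2/2 = 340707/8 ≈ 42588.375

Turán's theorem: ex(n, K_{r+1}) is achieved by the complete r-partite Turán graph T(n, r) with parts as balanced as possible, and is at most (1 − 1/r) · n^2/2. For r = 4, n = 337: the density bound is (3/4) · 113569/2 = 340707/8 ≈ 42588.375. The integer-valued extremum is e(T(337, 4)) = 42588, which is strictly less than the density bound 340707/8 since 4 ∤ 337 (the parts of T(337, 4) cannot all be equal).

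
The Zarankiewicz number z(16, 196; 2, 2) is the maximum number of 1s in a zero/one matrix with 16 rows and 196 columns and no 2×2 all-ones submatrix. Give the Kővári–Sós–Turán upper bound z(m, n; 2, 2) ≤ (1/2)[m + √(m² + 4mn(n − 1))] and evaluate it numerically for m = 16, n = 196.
z(16, 196; 2, 2) ≤ (1/2)[16 + √(16² + 4·16·196·195)] = (1/2)[16 + √2446336] = 790.0384

Kővári–Sós–Turán: let r_1, ..., r_16 be the row sums and z = Σ r_i the total number of 1s. Each pair of columns can share at most one row with both entries 1 (else a 2×2 all-ones block appears), so Σ_i C(r_i, 2) ≤ C(196, 2) = 19110. By convexity Σ_i C(r_i, 2) ≥ 16·C(z/16, 2) = z(z − 16)/(2·16), giving z² − 16z − 16·196·195 ≤ 0 and hence z ≤ (1/2)[16 + √(256 + 4·611520)] = (1/2)[16 + √2446336] ≈ (1/2)(16 + 1564.0767) = 790.0384.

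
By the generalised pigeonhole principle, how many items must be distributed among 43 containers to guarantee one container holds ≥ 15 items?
n = (15 − 1)·43 + 1 = 603

By the generalised pigeonhole principle, to guarantee some box contains ≥ r objects we need more than (r − 1) · k objects total. Threshold: n = (r − 1) · k + 1. With r = 15 and k = 43: n = 14 · 43 + 1 = 602 + 1 = 603. For n = 602 = 14 · 43, we can put exactly 14 objects in every box, avoiding 15 in any single one — so 603 is tight.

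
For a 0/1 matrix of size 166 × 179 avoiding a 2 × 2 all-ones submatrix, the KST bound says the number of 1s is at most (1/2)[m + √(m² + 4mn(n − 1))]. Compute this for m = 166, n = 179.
z(166, 179; 2, 2) ≤ (1/2)[166 + √(166² + 4·166·179·178)] = (1/2)[166 + √21183924] = 2384.2999

Kővári–Sós–Turán: let r_1, ..., r_166 be the row sums and z = Σ r_i the total number of 1s. Each pair of columns can share at most one row with both entries 1 (else a 2×2 all-ones block appears), so Σ_i C(r_i, 2) ≤ C(179, 2) = 15931. By convexity Σ_i C(r_i, 2) ≥ 166·C(z/166, 2) = z(z − 166)/(2·166), giving z² − 166z − 166·179·178 ≤ 0 and hence z ≤ (1/2)[166 + √(27556 + 4·5289092)] = (1/2)[166 + √21183924] ≈ (1/2)(166 + 4602.5997) = 2384.2999.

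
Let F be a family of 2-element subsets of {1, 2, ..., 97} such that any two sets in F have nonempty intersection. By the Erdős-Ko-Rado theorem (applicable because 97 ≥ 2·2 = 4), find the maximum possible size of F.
max |F| = C(96, 1) = 96

The Erdős-Ko-Rado theorem states: for n ≥ 2k, an intersecting family of k-subsets of an n-element set has size at most C(n − 1, k − 1), with equality for 'star' families {A ⊆ [n] : |A| = k, i ∈ A} (fix an element i). For n = 97, k = 2: C(96, 1) = 96.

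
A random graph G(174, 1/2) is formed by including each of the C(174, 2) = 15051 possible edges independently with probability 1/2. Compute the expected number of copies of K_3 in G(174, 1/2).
E[# K_3] = C(174, 3) · (1/2)^C(3, 2) = 862924 / 2^3 = 215731/2 = 107865.5

For each 3-subset S of vertices (there are C(174, 3) = 862924 such S), let X_S = 1 if S induces a K_3 (all C(3, 2) = 3 edges present). Then P(X_S = 1) = (1/2)^3 = 1/8. By linearity of expectation, E[# K_3] = C(174, 3) · (1/2)^3 = 862924 / 8 = 215731/2 = 107865.5.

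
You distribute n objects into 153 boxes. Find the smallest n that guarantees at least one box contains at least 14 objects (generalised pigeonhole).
n = (14 − 1)·153 + 1 = 1990

By the generalised pigeonhole principle, to guarantee some box contains ≥ r objects we need more than (r − 1) · k objects total. Threshold: n = (r − 1) · k + 1. With r = 14 and k = 153: n = 13 · 153 + 1 = 1989 + 1 = 1990. For n = 1989 = 13 · 153, we can put exactly 13 objects in every box, avoiding 14 in any single one — so 1990 is tight.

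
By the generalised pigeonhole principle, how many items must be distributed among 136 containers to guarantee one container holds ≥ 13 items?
n = (13 − 1)·136 + 1 = 1633

By the generalised pigeonhole principle, to guarantee some box contains ≥ r objects we need more than (r − 1) · k objects total. Threshold: n = (r − 1) · k + 1. With r = 13 and k = 136: n = 12 · 136 + 1 = 1632 + 1 = 1633. For n = 1632 = 12 · 136, we can put exactly 12 objects in every box, avoiding 13 in any single one — so 1633 is tight.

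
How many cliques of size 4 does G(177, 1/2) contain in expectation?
E[# K_4] = C(177, 4) · (1/2)^C(4, 2) = 39524100 / 2^6 = 9881025/16 = 617564.0625

For each 4-subset S of vertices (there are C(177, 4) = 39524100 such S), let X_S = 1 if S induces a K_4 (all C(4, 2) = 6 edges present). Then P(X_S = 1) = (1/2)^6 = 1/64. By linearity of expectation, E[# K_4] = C(177, 4) · (1/2)^6 = 39524100 / 64 = 9881025/16 = 617564.0625.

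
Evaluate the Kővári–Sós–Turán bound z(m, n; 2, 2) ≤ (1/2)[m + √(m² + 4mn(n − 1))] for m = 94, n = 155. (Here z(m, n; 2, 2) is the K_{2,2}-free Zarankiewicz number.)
z(94, 155; 2, 2) ≤ (1/2)[94 + √(94² + 4·94·155·154)] = (1/2)[94 + √8983956] = 1545.6624

Kővári–Sós–Turán: let r_1, ..., r_94 be the row sums and z = Σ r_i the total number of 1s. Each pair of columns can share at most one row with both entries 1 (else a 2×2 all-ones block appears), so Σ_i C(r_i, 2) ≤ C(155, 2) = 11935. By convexity Σ_i C(r_i, 2) ≥ 94·C(z/94, 2) = z(z − 94)/(2·94), giving z² − 94z − 94·155·154 ≤ 0 and hence z ≤ (1/2)[94 + √(8836 + 4·2243780)] = (1/2)[94 + √8983956] ≈ (1/2)(94 + 2997.3248) = 1545.6624.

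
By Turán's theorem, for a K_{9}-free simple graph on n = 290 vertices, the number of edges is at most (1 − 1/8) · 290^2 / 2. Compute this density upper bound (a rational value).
Turán density bound = (7/8) · 290^2/2 = 147175/4 ≈ 36793.75

Turán's theorem: ex(n, K_{r+1}) is achieved by the complete r-partite Turán graph T(n, r) with parts as balanced as possible, and is at most (1 − 1/r) · n^2/2. For r = 8, n = 290: the density bound is (7/8) · 84100/2 = 147175/4 ≈ 36793.75. The integer-valued extremum is e(T(290, 8)) = 36793, which is strictly less than the density bound 147175/4 since 8 ∤ 290 (the parts of T(290, 8) cannot all be equal).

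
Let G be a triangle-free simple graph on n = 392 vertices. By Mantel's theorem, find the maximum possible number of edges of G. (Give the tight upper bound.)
ex(392, K_3) = ⌊392^2/4⌋ = 38416

Mantel (1907): a triangle-free graph on n vertices has at most ⌊n^2/4⌋ edges, with equality for the complete bipartite graph K_{⌊n/2⌋, ⌈n/2⌉}. For n = 392: ⌊392^2/4⌋ = ⌊153664/4⌋ = 38416. The extremal graph is K_{196, 196}, which has 196·196 = 38416 edges.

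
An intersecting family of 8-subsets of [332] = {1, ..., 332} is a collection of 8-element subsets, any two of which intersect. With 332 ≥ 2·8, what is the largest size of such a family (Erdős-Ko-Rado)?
max |F| = C(331, 7) = 81027017349850

The Erdős-Ko-Rado theorem states: for n ≥ 2k, an intersecting family of k-subsets of an n-element set has size at most C(n − 1, k − 1), with equality for 'star' families {A ⊆ [n] : |A| = k, i ∈ A} (fix an element i). For n = 332, k = 8: C(331, 7) = 81027017349850.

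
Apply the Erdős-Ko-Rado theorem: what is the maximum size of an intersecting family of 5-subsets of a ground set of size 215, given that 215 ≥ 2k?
max |F| = C(214, 4) = 84957251

The Erdős-Ko-Rado theorem states: for n ≥ 2k, an intersecting family of k-subsets of an n-element set has size at most C(n − 1, k − 1), with equality for 'star' families {A ⊆ [n] : |A| = k, i ∈ A} (fix an element i). For n = 215, k = 5: C(214, 4) = 84957251.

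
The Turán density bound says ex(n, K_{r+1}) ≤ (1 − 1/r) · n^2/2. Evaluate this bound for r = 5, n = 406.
Turán density bound = (4/5) · 406^2/2 = 329672/5 ≈ 65934.4

Turán's theorem: ex(n, K_{r+1}) is achieved by the complete r-partite Turán graph T(n, r) with parts as balanced as possible, and is at most (1 − 1/r) · n^2/2. For r = 5, n = 406: the density bound is (4/5) · 164836/2 = 329672/5 ≈ 65934.4. The integer-valued extremum is e(T(406, 5)) = 65934, which is strictly less than the density bound 329672/5 since 5 ∤ 406 (the parts of T(406, 5) cannot all be equal).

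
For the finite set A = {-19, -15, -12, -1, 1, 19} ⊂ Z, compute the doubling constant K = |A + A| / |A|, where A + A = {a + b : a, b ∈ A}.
K = |A + A| / |A| = 20/6 = 10/3

Enumerate A + A = {a + b : a, b ∈ A}. With |A| = 6, there are |A|^2 = 36 ordered sum pairs; collecting distinct values, A + A = {-38, -34, -31, -30, -27, -24, -20, -18, -16, -14, -13, -11, -2, 0, 2, 4, 7, 18, 20, 38}, so |A + A| = 20. Thus K = 20/6 = 10/3. For comparison, the minimum possible |A + A| over all 6-element sets is 2·6 − 1 = 11 (so min K = 11/6), attained only by arithmetic progressions.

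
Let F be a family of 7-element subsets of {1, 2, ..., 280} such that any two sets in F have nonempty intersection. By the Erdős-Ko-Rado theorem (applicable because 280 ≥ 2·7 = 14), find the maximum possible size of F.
max |F| = C(279, 6) = 620566904595

The Erdős-Ko-Rado theorem states: for n ≥ 2k, an intersecting family of k-subsets of an n-element set has size at most C(n − 1, k − 1), with equality for 'star' families {A ⊆ [n] : |A| = k, i ∈ A} (fix an element i). For n = 280, k = 7: C(279, 6) = 620566904595.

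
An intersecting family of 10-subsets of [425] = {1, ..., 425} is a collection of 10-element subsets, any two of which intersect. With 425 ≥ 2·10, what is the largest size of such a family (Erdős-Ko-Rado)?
max |F| = C(424, 9) = 1120486732851927584

The Erdős-Ko-Rado theorem states: for n ≥ 2k, an intersecting family of k-subsets of an n-element set has size at most C(n − 1, k − 1), with equality for 'star' families {A ⊆ [n] : |A| = k, i ∈ A} (fix an element i). For n = 425, k = 10: C(424, 9) = 1120486732851927584.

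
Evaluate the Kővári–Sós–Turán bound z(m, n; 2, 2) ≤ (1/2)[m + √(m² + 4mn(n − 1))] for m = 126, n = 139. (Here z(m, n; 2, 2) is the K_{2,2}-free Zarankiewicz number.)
z(126, 139; 2, 2) ≤ (1/2)[126 + √(126² + 4·126·139·138)] = (1/2)[126 + √9683604] = 1618.9245

Kővári–Sós–Turán: let r_1, ..., r_126 be the row sums and z = Σ r_i the total number of 1s. Each pair of columns can share at most one row with both entries 1 (else a 2×2 all-ones block appears), so Σ_i C(r_i, 2) ≤ C(139, 2) = 9591. By convexity Σ_i C(r_i, 2) ≥ 126·C(z/126, 2) = z(z − 126)/(2·126), giving z² − 126z − 126·139·138 ≤ 0 and hence z ≤ (1/2)[126 + √(15876 + 4·2416932)] = (1/2)[126 + √9683604] ≈ (1/2)(126 + 3111.849) = 1618.9245.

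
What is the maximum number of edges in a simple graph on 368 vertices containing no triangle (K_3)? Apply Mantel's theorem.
ex(368, K_3) = ⌊368^2/4⌋ = 33856

Mantel (1907): a triangle-free graph on n vertices has at most ⌊n^2/4⌋ edges, with equality for the complete bipartite graph K_{⌊n/2⌋, ⌈n/2⌉}. For n = 368: ⌊368^2/4⌋ = ⌊135424/4⌋ = 33856. The extremal graph is K_{184, 184}, which has 184·184 = 33856 edges.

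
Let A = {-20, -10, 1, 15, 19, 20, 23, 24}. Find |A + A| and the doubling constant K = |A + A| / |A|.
K = |A + A| / |A| = 33/8

Enumerate A + A = {a + b : a, b ∈ A}. With |A| = 8, there are |A|^2 = 64 ordered sum pairs; collecting distinct values, A + A = {-40, -30, -20, -19, -9, -5, -1, 0, 2, 3, 4, 5, 9, 10, 13, 14, 16, 20, 21, 24, 25, 30, 34, 35, 38, 39, 40, 42, 43, 44, 46, 47, 48}, so |A + A| = 33. Thus K = 33/8. For comparison, the minimum possible |A + A| over all 8-element sets is 2·8 − 1 = 15 (so min K = 15/8), attained only by arithmetic progressions.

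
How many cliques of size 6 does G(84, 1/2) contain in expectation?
E[# K_6] = C(84, 6) · (1/2)^C(6, 2) = 406481544 / 2^15 = 50810193/4096 ≈ 12404.832275

For each 6-subset S of vertices (there are C(84, 6) = 406481544 such S), let X_S = 1 if S induces a K_6 (all C(6, 2) = 15 edges present). Then P(X_S = 1) = (1/2)^15 = 1/32768. By linearity of expectation, E[# K_6] = C(84, 6) · (1/2)^15 = 406481544 / 32768 = 50810193/4096 ≈ 12404.832275.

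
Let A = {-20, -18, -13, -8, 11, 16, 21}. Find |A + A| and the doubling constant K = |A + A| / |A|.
K = |A + A| / |A| = 22/7

Enumerate A + A = {a + b : a, b ∈ A}. With |A| = 7, there are |A|^2 = 49 ordered sum pairs; collecting distinct values, A + A = {-40, -38, -36, -33, -31, -28, -26, -21, -16, -9, -7, -4, -2, 1, 3, 8, 13, 22, 27, 32, 37, 42}, so |A + A| = 22. Thus K = 22/7. For comparison, the minimum possible |A + A| over all 7-element sets is 2·7 − 1 = 13 (so min K = 13/7), attained only by arithmetic progressions.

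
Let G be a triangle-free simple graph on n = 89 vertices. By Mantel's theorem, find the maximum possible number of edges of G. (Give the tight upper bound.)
ex(89, K_3) = ⌊89^2/4⌋ = 1980

Mantel (1907): a triangle-free graph on n vertices has at most ⌊n^2/4⌋ edges, with equality for the complete bipartite graph K_{⌊n/2⌋, ⌈n/2⌉}. For n = 89: ⌊89^2/4⌋ = ⌊7921/4⌋ = 1980. The extremal graph is K_{44, 45}, which has 44·45 = 1980 edges.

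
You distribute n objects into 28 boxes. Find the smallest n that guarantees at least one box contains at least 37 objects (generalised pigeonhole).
n = (37 − 1)·28 + 1 = 1009

By the generalised pigeonhole principle, to guarantee some box contains ≥ r objects we need more than (r − 1) · k objects total. Threshold: n = (r − 1) · k + 1. With r = 37 and k = 28: n = 36 · 28 + 1 = 1008 + 1 = 1009. For n = 1008 = 36 · 28, we can put exactly 36 objects in every box, avoiding 37 in any single one — so 1009 is tight.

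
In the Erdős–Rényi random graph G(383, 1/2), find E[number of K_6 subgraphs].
E[# K_6] = C(383, 6) · (1/2)^C(6, 2) = 4214724798753 / 2^15 ≈ 128623193.321320

For each 6-subset S of vertices (there are C(383, 6) = 4214724798753 such S), let X_S = 1 if S induces a K_6 (all C(6, 2) = 15 edges present). Then P(X_S = 1) = (1/2)^15 = 1/32768. By linearity of expectation, E[# K_6] = C(383, 6) · (1/2)^15 = 4214724798753 / 32768 ≈ 128623193.321320.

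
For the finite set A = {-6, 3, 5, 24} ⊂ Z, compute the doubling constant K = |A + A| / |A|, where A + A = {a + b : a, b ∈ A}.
K = |A + A| / |A| = 10/4 = 5/2

Enumerate A + A = {a + b : a, b ∈ A}. With |A| = 4, there are |A|^2 = 16 ordered sum pairs; collecting distinct values, A + A = {-12, -3, -1, 6, 8, 10, 18, 27, 29, 48}, so |A + A| = 10. Thus K = 10/4 = 5/2. For comparison, the minimum possible |A + A| over all 4-element sets is 2·4 − 1 = 7 (so min K = 7/4), attained only by arithmetic progressions.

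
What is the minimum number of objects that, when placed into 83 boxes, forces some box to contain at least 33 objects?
n = (33 − 1)·83 + 1 = 2657

By the generalised pigeonhole principle, to guarantee some box contains ≥ r objects we need more than (r − 1) · k objects total. Threshold: n = (r − 1) · k + 1. With r = 33 and k = 83: n = 32 · 83 + 1 = 2656 + 1 = 2657. For n = 2656 = 32 · 83, we can put exactly 32 objects in every box, avoiding 33 in any single one — so 2657 is tight.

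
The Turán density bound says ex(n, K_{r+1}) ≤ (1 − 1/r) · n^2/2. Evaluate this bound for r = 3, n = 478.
Turán density bound = (2/3) · 478^2/2 = 228484/3 ≈ 76161.3333

Turán's theorem: ex(n, K_{r+1}) is achieved by the complete r-partite Turán graph T(n, r) with parts as balanced as possible, and is at most (1 − 1/r) · n^2/2. For r = 3, n = 478: the density bound is (2/3) · 228484/2 = 228484/3 ≈ 76161.3333. The integer-valued extremum is e(T(478, 3)) = 76161, which is strictly less than the density bound 228484/3 since 3 ∤ 478 (the parts of T(478, 3) cannot all be equal).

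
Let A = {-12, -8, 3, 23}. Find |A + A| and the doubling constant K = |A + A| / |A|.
K = |A + A| / |A| = 10/4 = 5/2

Enumerate A + A = {a + b : a, b ∈ A}. With |A| = 4, there are |A|^2 = 16 ordered sum pairs; collecting distinct values, A + A = {-24, -20, -16, -9, -5, 6, 11, 15, 26, 46}, so |A + A| = 10. Thus K = 10/4 = 5/2. For comparison, the minimum possible |A + A| over all 4-element sets is 2·4 − 1 = 7 (so min K = 7/4), attained only by arithmetic progressions.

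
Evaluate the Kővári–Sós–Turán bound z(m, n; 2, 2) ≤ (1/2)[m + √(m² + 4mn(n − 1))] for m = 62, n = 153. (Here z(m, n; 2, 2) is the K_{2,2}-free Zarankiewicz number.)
z(62, 153; 2, 2) ≤ (1/2)[62 + √(62² + 4·62·153·152)] = (1/2)[62 + √5771332] = 1232.1798

Kővári–Sós–Turán: let r_1, ..., r_62 be the row sums and z = Σ r_i the total number of 1s. Each pair of columns can share at most one row with both entries 1 (else a 2×2 all-ones block appears), so Σ_i C(r_i, 2) ≤ C(153, 2) = 11628. By convexity Σ_i C(r_i, 2) ≥ 62·C(z/62, 2) = z(z − 62)/(2·62), giving z² − 62z − 62·153·152 ≤ 0 and hence z ≤ (1/2)[62 + √(3844 + 4·1441872)] = (1/2)[62 + √5771332] ≈ (1/2)(62 + 2402.3597) = 1232.1798.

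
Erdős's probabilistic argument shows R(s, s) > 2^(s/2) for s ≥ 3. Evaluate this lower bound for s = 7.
2^(7/2) = 11.3137; so R(7, 7) > 11.3137

Colour each edge of K_n uniformly at random with red/blue. The expected number of monochromatic K_7 is C(n, 7) · 2 · 2^(−C(7,2)). If C(n, 7) · 2^(1 − C(7,2)) < 1, then with positive probability no monochromatic K_7 exists, so R(7, 7) > n. The standard estimate C(n, 7) ≤ n^7/7! shows this inequality holds whenever n ≤ 2^(7/2) (since 7! · 2^(C(7,2) − 1) > 2^(7^2/2) ≥ n^7). Hence R(7, 7) > 2^(7/2) = 11.3137.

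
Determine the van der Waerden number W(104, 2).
W(104, 2) = 104 + 1 = 105

A 2-term AP is any pair of integers, so a monochromatic 2-AP exists iff some colour is used at least twice. With 104 colours, the colouring i ↦ i on {1, ..., 104} uses each colour once, avoiding any monochromatic pair, so W(104, 2) > 104. For {1, ..., 105}, pigeonhole forces two integers of the same colour, which form a monochromatic 2-AP. Hence W(104, 2) = 105.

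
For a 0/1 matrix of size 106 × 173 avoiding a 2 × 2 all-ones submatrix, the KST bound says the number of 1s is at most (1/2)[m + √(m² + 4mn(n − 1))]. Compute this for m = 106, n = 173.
z(106, 173; 2, 2) ≤ (1/2)[106 + √(106² + 4·106·173·172)] = (1/2)[106 + √12627780] = 1829.7794

Kővári–Sós–Turán: let r_1, ..., r_106 be the row sums and z = Σ r_i the total number of 1s. Each pair of columns can share at most one row with both entries 1 (else a 2×2 all-ones block appears), so Σ_i C(r_i, 2) ≤ C(173, 2) = 14878. By convexity Σ_i C(r_i, 2) ≥ 106·C(z/106, 2) = z(z − 106)/(2·106), giving z² − 106z − 106·173·172 ≤ 0 and hence z ≤ (1/2)[106 + √(11236 + 4·3154136)] = (1/2)[106 + √12627780] ≈ (1/2)(106 + 3553.5588) = 1829.7794.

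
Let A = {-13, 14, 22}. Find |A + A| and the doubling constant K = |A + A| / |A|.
K = |A + A| / |A| = 6/3 = 2

Enumerate A + A = {a + b : a, b ∈ A}. With |A| = 3, there are |A|^2 = 9 ordered sum pairs; collecting distinct values, A + A = {-26, 1, 9, 28, 36, 44}, so |A + A| = 6. Thus K = 6/3 = 2. For comparison, the minimum possible |A + A| over all 3-element sets is 2·3 − 1 = 5 (so min K = 5/3), attained only by arithmetic progressions.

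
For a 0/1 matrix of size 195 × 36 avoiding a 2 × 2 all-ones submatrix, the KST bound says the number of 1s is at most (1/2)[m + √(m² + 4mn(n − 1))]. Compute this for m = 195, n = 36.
z(195, 36; 2, 2) ≤ (1/2)[195 + √(195² + 4·195·36·35)] = (1/2)[195 + √1020825] = 602.6794

Kővári–Sós–Turán: let r_1, ..., r_195 be the row sums and z = Σ r_i the total number of 1s. Each pair of columns can share at most one row with both entries 1 (else a 2×2 all-ones block appears), so Σ_i C(r_i, 2) ≤ C(36, 2) = 630. By convexity Σ_i C(r_i, 2) ≥ 195·C(z/195, 2) = z(z − 195)/(2·195), giving z² − 195z − 195·36·35 ≤ 0 and hence z ≤ (1/2)[195 + √(38025 + 4·245700)] = (1/2)[195 + √1020825] ≈ (1/2)(195 + 1010.3588) = 602.6794.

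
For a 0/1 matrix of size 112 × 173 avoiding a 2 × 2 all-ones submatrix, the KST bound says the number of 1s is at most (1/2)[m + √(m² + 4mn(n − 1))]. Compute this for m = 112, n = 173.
z(112, 173; 2, 2) ≤ (1/2)[112 + √(112² + 4·112·173·172)] = (1/2)[112 + √13343232] = 1882.4194

Kővári–Sós–Turán: let r_1, ..., r_112 be the row sums and z = Σ r_i the total number of 1s. Each pair of columns can share at most one row with both entries 1 (else a 2×2 all-ones block appears), so Σ_i C(r_i, 2) ≤ C(173, 2) = 14878. By convexity Σ_i C(r_i, 2) ≥ 112·C(z/112, 2) = z(z − 112)/(2·112), giving z² − 112z − 112·173·172 ≤ 0 and hence z ≤ (1/2)[112 + √(12544 + 4·3332672)] = (1/2)[112 + √13343232] ≈ (1/2)(112 + 3652.8389) = 1882.4194.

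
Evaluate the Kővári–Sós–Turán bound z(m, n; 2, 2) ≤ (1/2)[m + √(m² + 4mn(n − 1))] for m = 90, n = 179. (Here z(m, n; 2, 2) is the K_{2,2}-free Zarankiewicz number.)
z(90, 179; 2, 2) ≤ (1/2)[90 + √(90² + 4·90·179·178)] = (1/2)[90 + √11478420] = 1738.9909

Kővári–Sós–Turán: let r_1, ..., r_90 be the row sums and z = Σ r_i the total number of 1s. Each pair of columns can share at most one row with both entries 1 (else a 2×2 all-ones block appears), so Σ_i C(r_i, 2) ≤ C(179, 2) = 15931. By convexity Σ_i C(r_i, 2) ≥ 90·C(z/90, 2) = z(z − 90)/(2·90), giving z² − 90z − 90·179·178 ≤ 0 and hence z ≤ (1/2)[90 + √(8100 + 4·2867580)] = (1/2)[90 + √11478420] ≈ (1/2)(90 + 3387.9817) = 1738.9909.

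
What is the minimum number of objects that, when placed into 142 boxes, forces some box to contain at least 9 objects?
n = (9 − 1)·142 + 1 = 1137

By the generalised pigeonhole principle, to guarantee some box contains ≥ r objects we need more than (r − 1) · k objects total. Threshold: n = (r − 1) · k + 1. With r = 9 and k = 142: n = 8 · 142 + 1 = 1136 + 1 = 1137. For n = 1136 = 8 · 142, we can put exactly 8 objects in every box, avoiding 9 in any single one — so 1137 is tight.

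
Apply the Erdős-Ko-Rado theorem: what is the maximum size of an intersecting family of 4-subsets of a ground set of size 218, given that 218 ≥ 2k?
max |F| = C(217, 3) = 1679580

The Erdős-Ko-Rado theorem states: for n ≥ 2k, an intersecting family of k-subsets of an n-element set has size at most C(n − 1, k − 1), with equality for 'star' families {A ⊆ [n] : |A| = k, i ∈ A} (fix an element i). For n = 218, k = 4: C(217, 3) = 1679580.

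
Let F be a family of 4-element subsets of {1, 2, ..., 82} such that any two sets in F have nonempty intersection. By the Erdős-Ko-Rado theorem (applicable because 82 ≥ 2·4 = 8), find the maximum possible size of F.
max |F| = C(81, 3) = 85320

The Erdős-Ko-Rado theorem states: for n ≥ 2k, an intersecting family of k-subsets of an n-element set has size at most C(n − 1, k − 1), with equality for 'star' families {A ⊆ [n] : |A| = k, i ∈ A} (fix an element i). For n = 82, k = 4: C(81, 3) = 85320.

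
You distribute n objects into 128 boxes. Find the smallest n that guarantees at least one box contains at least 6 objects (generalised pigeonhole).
n = (6 − 1)·128 + 1 = 641

By the generalised pigeonhole principle, to guarantee some box contains ≥ r objects we need more than (r − 1) · k objects total. Threshold: n = (r − 1) · k + 1. With r = 6 and k = 128: n = 5 · 128 + 1 = 640 + 1 = 641. For n = 640 = 5 · 128, we can put exactly 5 objects in every box, avoiding 6 in any single one — so 641 is tight.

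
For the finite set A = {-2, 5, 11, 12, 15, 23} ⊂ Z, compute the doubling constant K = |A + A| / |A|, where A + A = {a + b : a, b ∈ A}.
K = |A + A| / |A| = 20/6 = 10/3

Enumerate A + A = {a + b : a, b ∈ A}. With |A| = 6, there are |A|^2 = 36 ordered sum pairs; collecting distinct values, A + A = {-4, 3, 9, 10, 13, 16, 17, 20, 21, 22, 23, 24, 26, 27, 28, 30, 34, 35, 38, 46}, so |A + A| = 20. Thus K = 20/6 = 10/3. For comparison, the minimum possible |A + A| over all 6-element sets is 2·6 − 1 = 11 (so min K = 11/6), attained only by arithmetic progressions.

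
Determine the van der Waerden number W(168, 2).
W(168, 2) = 168 + 1 = 169

A 2-term AP is any pair of integers, so a monochromatic 2-AP exists iff some colour is used at least twice. With 168 colours, the colouring i ↦ i on {1, ..., 168} uses each colour once, avoiding any monochromatic pair, so W(168, 2) > 168. For {1, ..., 169}, pigeonhole forces two integers of the same colour, which form a monochromatic 2-AP. Hence W(168, 2) = 169.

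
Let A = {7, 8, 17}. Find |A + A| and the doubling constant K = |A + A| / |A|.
K = |A + A| / |A| = 6/3 = 2

Enumerate A + A = {a + b : a, b ∈ A}. With |A| = 3, there are |A|^2 = 9 ordered sum pairs; collecting distinct values, A + A = {14, 15, 16, 24, 25, 34}, so |A + A| = 6. Thus K = 6/3 = 2. For comparison, the minimum possible |A + A| over all 3-element sets is 2·3 − 1 = 5 (so min K = 5/3), attained only by arithmetic progressions.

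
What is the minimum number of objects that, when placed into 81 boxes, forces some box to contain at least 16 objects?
n = (16 − 1)·81 + 1 = 1216

By the generalised pigeonhole principle, to guarantee some box contains ≥ r objects we need more than (r − 1) · k objects total. Threshold: n = (r − 1) · k + 1. With r = 16 and k = 81: n = 15 · 81 + 1 = 1215 + 1 = 1216. For n = 1215 = 15 · 81, we can put exactly 15 objects in every box, avoiding 16 in any single one — so 1216 is tight.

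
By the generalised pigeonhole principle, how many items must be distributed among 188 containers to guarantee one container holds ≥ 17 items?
n = (17 − 1)·188 + 1 = 3009

By the generalised pigeonhole principle, to guarantee some box contains ≥ r objects we need more than (r − 1) · k objects total. Threshold: n = (r − 1) · k + 1. With r = 17 and k = 188: n = 16 · 188 + 1 = 3008 + 1 = 3009. For n = 3008 = 16 · 188, we can put exactly 16 objects in every box, avoiding 17 in any single one — so 3009 is tight.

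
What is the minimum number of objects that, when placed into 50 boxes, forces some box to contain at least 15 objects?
n = (15 − 1)·50 + 1 = 701

By the generalised pigeonhole principle, to guarantee some box contains ≥ r objects we need more than (r − 1) · k objects total. Threshold: n = (r − 1) · k + 1. With r = 15 and k = 50: n = 14 · 50 + 1 = 700 + 1 = 701. For n = 700 = 14 · 50, we can put exactly 14 objects in every box, avoiding 15 in any single one — so 701 is tight.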